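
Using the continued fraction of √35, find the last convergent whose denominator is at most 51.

71/12

√35 = [5; 1, 10, …] (period length 2).
Convergents:
  p_0/q_0 = 5/1
  p_1/q_1 = 6/1
  p_2/q_2 = 65/11
  p_3/q_3 = 71/12
  p_4/q_4 = 775/131
q_3 = 12 ≤ 51 < 131 = q_4, so the answer is 71/12.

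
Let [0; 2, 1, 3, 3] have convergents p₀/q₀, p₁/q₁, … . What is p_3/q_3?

Using pₖ = aₖpₖ₋₁ + pₖ₋₂, qₖ = aₖqₖ₋₁ + qₖ₋₂ (with p₋₁=1, p₋₂=0, q₋₁=0, q₋₂=1):
  k=0: a=0, p=0, q=1
  k=1: a=2, p=1, q=2
  k=2: a=1, p=1, q=3
  k=3: a=3, p=4, q=11

4/11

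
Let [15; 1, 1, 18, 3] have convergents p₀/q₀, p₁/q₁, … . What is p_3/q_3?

574/37

Using pₖ = aₖpₖ₋₁ + pₖ₋₂, qₖ = aₖqₖ₋₁ + qₖ₋₂ (with p₋₁=1, p₋₂=0, q₋₁=0, q₋₂=1):
  k=0: a=15, p=15, q=1
  k=1: a=1, p=16, q=1
  k=2: a=1, p=31, q=2
  k=3: a=18, p=574, q=37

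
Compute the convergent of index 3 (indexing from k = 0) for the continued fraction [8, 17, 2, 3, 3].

Using pₖ = aₖpₖ₋₁ + pₖ₋₂, qₖ = aₖqₖ₋₁ + qₖ₋₂ (with p₋₁=1, p₋₂=0, q₋₁=0, q₋₂=1):
  k=0: a=8, p=8, q=1
  k=1: a=17, p=137, q=17
  k=2: a=2, p=282, q=35
  k=3: a=3, p=983, q=122

983/122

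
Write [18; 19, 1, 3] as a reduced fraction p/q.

1426/79

Using pₖ = aₖpₖ₋₁ + pₖ₋₂ and qₖ = aₖqₖ₋₁ + qₖ₋₂:
  k=0: a=18, p=18, q=1
  k=1: a=19, p=343, q=19
  k=2: a=1, p=361, q=20
  k=3: a=3, p=1426, q=79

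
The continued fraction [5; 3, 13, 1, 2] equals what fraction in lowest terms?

671/126

Using pₖ = aₖpₖ₋₁ + pₖ₋₂ and qₖ = aₖqₖ₋₁ + qₖ₋₂:
  k=0: a=5, p=5, q=1
  k=1: a=3, p=16, q=3
  k=2: a=13, p=213, q=40
  k=3: a=1, p=229, q=43
  k=4: a=2, p=671, q=126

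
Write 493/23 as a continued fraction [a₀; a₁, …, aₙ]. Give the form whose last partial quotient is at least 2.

493 = 21*23 + 10
23 = 2*10 + 3
10 = 3*3 + 1
3 = 3*1 + 0  (stop)
So 493/23 = [21; 2, 3, 3].

[21; 2, 3, 3]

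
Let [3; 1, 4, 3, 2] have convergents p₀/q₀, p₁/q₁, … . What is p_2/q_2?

19/5

Using pₖ = aₖpₖ₋₁ + pₖ₋₂, qₖ = aₖqₖ₋₁ + qₖ₋₂ (with p₋₁=1, p₋₂=0, q₋₁=0, q₋₂=1):
  k=0: a=3, p=3, q=1
  k=1: a=1, p=4, q=1
  k=2: a=4, p=19, q=5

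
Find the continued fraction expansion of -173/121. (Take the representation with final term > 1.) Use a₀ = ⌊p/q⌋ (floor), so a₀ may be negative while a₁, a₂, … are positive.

-173 = -2·121 + 69
121 = 1·69 + 52
69 = 1·52 + 17
52 = 3·17 + 1
17 = 17·1 + 0  (stop)
So -173/121 = [-2; 1, 1, 3, 17].

[-2; 1, 1, 3, 17]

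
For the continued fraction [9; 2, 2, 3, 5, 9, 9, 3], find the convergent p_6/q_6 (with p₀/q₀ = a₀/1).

Using pₖ = aₖpₖ₋₁ + pₖ₋₂, qₖ = aₖqₖ₋₁ + qₖ₋₂ (with p₋₁=1, p₋₂=0, q₋₁=0, q₋₂=1):
  k=0: a=9, p=9, q=1
  k=1: a=2, p=19, q=2
  k=2: a=2, p=47, q=5
  k=3: a=3, p=160, q=17
  k=4: a=5, p=847, q=90
  k=5: a=9, p=7783, q=827
  k=6: a=9, p=70894, q=7533

70894/7533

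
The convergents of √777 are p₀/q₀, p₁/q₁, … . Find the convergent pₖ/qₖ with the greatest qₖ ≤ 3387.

86997/3121

√777 = [27; 1, 6, 1, 54, …] (period length 4).
Convergents:
  p_0/q_0 = 27/1
  p_1/q_1 = 28/1
  p_2/q_2 = 195/7
  p_3/q_3 = 223/8
  p_4/q_4 = 12237/439
  p_5/q_5 = 12460/447
  p_6/q_6 = 86997/3121
  p_7/q_7 = 99457/3568
q_6 = 3121 ≤ 3387 < 3568 = q_7, so the answer is 86997/3121.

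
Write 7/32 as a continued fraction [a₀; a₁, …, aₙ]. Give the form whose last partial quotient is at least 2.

[0; 4, 1, 1, 3]

7 = 0·32 + 7
32 = 4·7 + 4
7 = 1·4 + 3
4 = 1·3 + 1
3 = 3·1 + 0  (stop)
So 7/32 = [0; 4, 1, 1, 3].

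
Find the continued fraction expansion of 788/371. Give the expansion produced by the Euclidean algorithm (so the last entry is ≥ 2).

[2; 8, 15, 3]

788 = 2·371 + 46
371 = 8·46 + 3
46 = 15·3 + 1
3 = 3·1 + 0  (stop)
So 788/371 = [2; 8, 15, 3].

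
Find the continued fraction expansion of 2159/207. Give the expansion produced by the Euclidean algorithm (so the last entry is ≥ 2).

2159 = 10×207 + 89
207 = 2×89 + 29
89 = 3×29 + 2
29 = 14×2 + 1
2 = 2×1 + 0  (stop)
So 2159/207 = [10; 2, 3, 14, 2].

[10; 2, 3, 14, 2]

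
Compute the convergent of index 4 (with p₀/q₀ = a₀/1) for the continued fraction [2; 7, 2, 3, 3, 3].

Using pₖ = aₖpₖ₋₁ + pₖ₋₂, qₖ = aₖqₖ₋₁ + qₖ₋₂ (with p₋₁=1, p₋₂=0, q₋₁=0, q₋₂=1):
  k=0: a=2, p=2, q=1
  k=1: a=7, p=15, q=7
  k=2: a=2, p=32, q=15
  k=3: a=3, p=111, q=52
  k=4: a=3, p=365, q=171

365/171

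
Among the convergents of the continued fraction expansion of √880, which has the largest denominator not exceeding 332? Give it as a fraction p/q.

√880 = [29; 1, 1, 1, 58, …] (period length 4).
Convergents:
  p_0/q_0 = 29/1
  p_1/q_1 = 30/1
  p_2/q_2 = 59/2
  p_3/q_3 = 89/3
  p_4/q_4 = 5221/176
  p_5/q_5 = 5310/179
  p_6/q_6 = 10531/355
q_5 = 179 ≤ 332 < 355 = q_6, so the answer is 5310/179.

5310/179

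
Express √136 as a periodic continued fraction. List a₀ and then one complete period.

[11; 1, 1, 1, 22]

a₀ = ⌊√136⌋ = 11.
With m₀=0, d₀=1 and mₖ₊₁ = dₖaₖ − mₖ, dₖ₊₁ = (n − mₖ₊₁²)/dₖ, aₖ₊₁ = ⌊(a₀+mₖ₊₁)/dₖ₊₁⌋:
  k=1: m=11, d=15, a=1
  k=2: m=4, d=8, a=1
  k=3: m=4, d=15, a=1
  k=4: m=11, d=1, a=22
d=1 and a=2a₀=22 at k=4, so the next step gives (m, d) = (11, 15) again — its k=1 value — and the period has length 4.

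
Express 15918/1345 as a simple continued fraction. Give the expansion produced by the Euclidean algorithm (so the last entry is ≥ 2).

[11; 1, 5, 17, 13]

15918 = 11·1345 + 1123
1345 = 1·1123 + 222
1123 = 5·222 + 13
222 = 17·13 + 1
13 = 13·1 + 0  (stop)
So 15918/1345 = [11; 1, 5, 17, 13].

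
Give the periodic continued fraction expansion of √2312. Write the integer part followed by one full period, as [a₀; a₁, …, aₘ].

[48; 12, 96]

a₀ = ⌊√2312⌋ = 48.
With m₀=0, d₀=1 and mₖ₊₁ = dₖaₖ − mₖ, dₖ₊₁ = (n − mₖ₊₁²)/dₖ, aₖ₊₁ = ⌊(a₀+mₖ₊₁)/dₖ₊₁⌋:
  k=1: m=48, d=8, a=12
  k=2: m=48, d=1, a=96
d=1 and a=2a₀=96 at k=2, so the next step gives (m, d) = (48, 8) again — its k=1 value — and the period has length 2.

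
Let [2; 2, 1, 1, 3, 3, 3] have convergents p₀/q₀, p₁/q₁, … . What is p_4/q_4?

Using pₖ = aₖpₖ₋₁ + pₖ₋₂, qₖ = aₖqₖ₋₁ + qₖ₋₂ (with p₋₁=1, p₋₂=0, q₋₁=0, q₋₂=1):
  k=0: a=2, p=2, q=1
  k=1: a=2, p=5, q=2
  k=2: a=1, p=7, q=3
  k=3: a=1, p=12, q=5
  k=4: a=3, p=43, q=18

43/18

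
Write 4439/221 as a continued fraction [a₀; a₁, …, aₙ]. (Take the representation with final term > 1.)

[20; 11, 1, 1, 1, 2, 2]

4439 = 20×221 + 19
221 = 11×19 + 12
19 = 1×12 + 7
12 = 1×7 + 5
7 = 1×5 + 2
5 = 2×2 + 1
2 = 2×1 + 0  (stop)
So 4439/221 = [20; 11, 1, 1, 1, 2, 2].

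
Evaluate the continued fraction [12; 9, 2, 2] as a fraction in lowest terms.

Fold from the inside: start with 2/1.
  2 + 1/2 = 5/2
  9 + 2/5 = 47/5
  12 + 5/47 = 569/47

569/47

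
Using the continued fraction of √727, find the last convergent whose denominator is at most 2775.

√727 = [26; 1, 25, 1, 52, …] (period length 4).
Convergents:
  p_0/q_0 = 26/1
  p_1/q_1 = 27/1
  p_2/q_2 = 701/26
  p_3/q_3 = 728/27
  p_4/q_4 = 38557/1430
  p_5/q_5 = 39285/1457
  p_6/q_6 = 1020682/37855
q_5 = 1457 ≤ 2775 < 37855 = q_6, so the answer is 39285/1457.

39285/1457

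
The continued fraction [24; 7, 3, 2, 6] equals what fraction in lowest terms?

7917/328

Fold from the inside: start with 6/1.
  2 + 1/6 = 13/6
  3 + 6/13 = 45/13
  7 + 13/45 = 328/45
  24 + 45/328 = 7917/328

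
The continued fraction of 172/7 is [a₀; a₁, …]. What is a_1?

172 = 24·7 + 4   →  a_0 = 24
7 = 1·4 + 3   →  a_1 = 1

1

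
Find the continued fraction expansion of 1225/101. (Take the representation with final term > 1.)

[12; 7, 1, 3, 3]

1225 = 12·101 + 13
101 = 7·13 + 10
13 = 1·10 + 3
10 = 3·3 + 1
3 = 3·1 + 0  (stop)
So 1225/101 = [12; 7, 1, 3, 3].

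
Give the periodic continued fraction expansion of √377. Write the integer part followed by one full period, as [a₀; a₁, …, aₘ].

a₀ = ⌊√377⌋ = 19.
With m₀=0, d₀=1 and mₖ₊₁ = dₖaₖ − mₖ, dₖ₊₁ = (n − mₖ₊₁²)/dₖ, aₖ₊₁ = ⌊(a₀+mₖ₊₁)/dₖ₊₁⌋:
  k=1: m=19, d=16, a=2
  k=2: m=13, d=13, a=2
  k=3: m=13, d=16, a=2
  k=4: m=19, d=1, a=38
d=1 and a=2a₀=38 at k=4, so the next step gives (m, d) = (19, 16) again — its k=1 value — and the period has length 4.

[19; 2, 2, 2, 38]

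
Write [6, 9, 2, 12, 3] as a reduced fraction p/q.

Using pₖ = aₖpₖ₋₁ + pₖ₋₂ and qₖ = aₖqₖ₋₁ + qₖ₋₂:
  k=0: a=6, p=6, q=1
  k=1: a=9, p=55, q=9
  k=2: a=2, p=116, q=19
  k=3: a=12, p=1447, q=237
  k=4: a=3, p=4457, q=730

4457/730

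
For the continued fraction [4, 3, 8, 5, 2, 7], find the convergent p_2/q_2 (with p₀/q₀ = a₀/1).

Using pₖ = aₖpₖ₋₁ + pₖ₋₂, qₖ = aₖqₖ₋₁ + qₖ₋₂ (with p₋₁=1, p₋₂=0, q₋₁=0, q₋₂=1):
  k=0: a=4, p=4, q=1
  k=1: a=3, p=13, q=3
  k=2: a=8, p=108, q=25

108/25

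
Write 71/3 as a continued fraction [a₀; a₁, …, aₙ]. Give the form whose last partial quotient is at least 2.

[23; 1, 2]

71 = 23×3 + 2
3 = 1×2 + 1
2 = 2×1 + 0  (stop)
So 71/3 = [23; 1, 2].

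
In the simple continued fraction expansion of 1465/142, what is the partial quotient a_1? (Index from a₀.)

1465 = 10·142 + 45   →  a_0 = 10
142 = 3·45 + 7   →  a_1 = 3

3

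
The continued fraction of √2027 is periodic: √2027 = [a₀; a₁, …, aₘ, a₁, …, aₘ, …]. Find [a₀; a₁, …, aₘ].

a₀ = ⌊√2027⌋ = 45.
With m₀=0, d₀=1 and mₖ₊₁ = dₖaₖ − mₖ, dₖ₊₁ = (n − mₖ₊₁²)/dₖ, aₖ₊₁ = ⌊(a₀+mₖ₊₁)/dₖ₊₁⌋:
  k=1: m=45, d=2, a=45
  k=2: m=45, d=1, a=90
d=1 and a=2a₀=90 at k=2, so the next step gives (m, d) = (45, 2) again — its k=1 value — and the period has length 2.

[45; 45, 90]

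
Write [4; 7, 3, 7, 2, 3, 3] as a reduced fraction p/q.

Using pₖ = aₖpₖ₋₁ + pₖ₋₂ and qₖ = aₖqₖ₋₁ + qₖ₋₂:
  k=0: a=4, p=4, q=1
  k=1: a=7, p=29, q=7
  k=2: a=3, p=91, q=22
  k=3: a=7, p=666, q=161
  k=4: a=2, p=1423, q=344
  k=5: a=3, p=4935, q=1193
  k=6: a=3, p=16228, q=3923

16228/3923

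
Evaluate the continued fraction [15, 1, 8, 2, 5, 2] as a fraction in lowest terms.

Fold from the inside: start with 2/1.
  5 + 1/2 = 11/2
  2 + 2/11 = 24/11
  8 + 11/24 = 203/24
  1 + 24/203 = 227/203
  15 + 203/227 = 3608/227

3608/227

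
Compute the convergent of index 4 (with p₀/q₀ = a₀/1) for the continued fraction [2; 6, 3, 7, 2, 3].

Using pₖ = aₖpₖ₋₁ + pₖ₋₂, qₖ = aₖqₖ₋₁ + qₖ₋₂ (with p₋₁=1, p₋₂=0, q₋₁=0, q₋₂=1):
  k=0: a=2, p=2, q=1
  k=1: a=6, p=13, q=6
  k=2: a=3, p=41, q=19
  k=3: a=7, p=300, q=139
  k=4: a=2, p=641, q=297

641/297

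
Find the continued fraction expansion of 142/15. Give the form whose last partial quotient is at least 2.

[9; 2, 7]

142 = 9·15 + 7
15 = 2·7 + 1
7 = 7·1 + 0  (stop)
So 142/15 = [9; 2, 7].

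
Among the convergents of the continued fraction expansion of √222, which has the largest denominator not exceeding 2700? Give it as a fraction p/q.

√222 = [14; 1, 8, 1, 28, …] (period length 4).
Convergents:
  p_0/q_0 = 14/1
  p_1/q_1 = 15/1
  p_2/q_2 = 134/9
  p_3/q_3 = 149/10
  p_4/q_4 = 4306/289
  p_5/q_5 = 4455/299
  p_6/q_6 = 39946/2681
  p_7/q_7 = 44401/2980
q_6 = 2681 ≤ 2700 < 2980 = q_7, so the answer is 39946/2681.

39946/2681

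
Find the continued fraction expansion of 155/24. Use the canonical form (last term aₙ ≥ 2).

155 = 6×24 + 11
24 = 2×11 + 2
11 = 5×2 + 1
2 = 2×1 + 0  (stop)
So 155/24 = [6; 2, 5, 2].

[6; 2, 5, 2]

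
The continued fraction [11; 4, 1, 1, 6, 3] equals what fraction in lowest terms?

Using pₖ = aₖpₖ₋₁ + pₖ₋₂ and qₖ = aₖqₖ₋₁ + qₖ₋₂:
  k=0: a=11, p=11, q=1
  k=1: a=4, p=45, q=4
  k=2: a=1, p=56, q=5
  k=3: a=1, p=101, q=9
  k=4: a=6, p=662, q=59
  k=5: a=3, p=2087, q=186

2087/186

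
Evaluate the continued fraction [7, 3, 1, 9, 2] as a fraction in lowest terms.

Using pₖ = aₖpₖ₋₁ + pₖ₋₂ and qₖ = aₖqₖ₋₁ + qₖ₋₂:
  k=0: a=7, p=7, q=1
  k=1: a=3, p=22, q=3
  k=2: a=1, p=29, q=4
  k=3: a=9, p=283, q=39
  k=4: a=2, p=595, q=82

595/82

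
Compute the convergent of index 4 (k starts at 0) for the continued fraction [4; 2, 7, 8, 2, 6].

Using pₖ = aₖpₖ₋₁ + pₖ₋₂, qₖ = aₖqₖ₋₁ + qₖ₋₂ (with p₋₁=1, p₋₂=0, q₋₁=0, q₋₂=1):
  k=0: a=4, p=4, q=1
  k=1: a=2, p=9, q=2
  k=2: a=7, p=67, q=15
  k=3: a=8, p=545, q=122
  k=4: a=2, p=1157, q=259

1157/259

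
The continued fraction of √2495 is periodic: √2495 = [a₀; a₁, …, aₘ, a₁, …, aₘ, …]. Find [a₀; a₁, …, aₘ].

a₀ = ⌊√2495⌋ = 49.
With m₀=0, d₀=1 and mₖ₊₁ = dₖaₖ − mₖ, dₖ₊₁ = (n − mₖ₊₁²)/dₖ, aₖ₊₁ = ⌊(a₀+mₖ₊₁)/dₖ₊₁⌋:
  k=1: m=49, d=94, a=1
  k=2: m=45, d=5, a=18
  k=3: m=45, d=94, a=1
  k=4: m=49, d=1, a=98
d=1 and a=2a₀=98 at k=4, so the next step gives (m, d) = (49, 94) again — its k=1 value — and the period has length 4.

[49; 1, 18, 1, 98]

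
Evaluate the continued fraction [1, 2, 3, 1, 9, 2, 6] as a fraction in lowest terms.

Fold from the inside: start with 6/1.
  2 + 1/6 = 13/6
  9 + 6/13 = 123/13
  1 + 13/123 = 136/123
  3 + 123/136 = 531/136
  2 + 136/531 = 1198/531
  1 + 531/1198 = 1729/1198

1729/1198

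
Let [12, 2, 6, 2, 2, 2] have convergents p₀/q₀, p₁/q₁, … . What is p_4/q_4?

860/69

Using pₖ = aₖpₖ₋₁ + pₖ₋₂, qₖ = aₖqₖ₋₁ + qₖ₋₂ (with p₋₁=1, p₋₂=0, q₋₁=0, q₋₂=1):
  k=0: a=12, p=12, q=1
  k=1: a=2, p=25, q=2
  k=2: a=6, p=162, q=13
  k=3: a=2, p=349, q=28
  k=4: a=2, p=860, q=69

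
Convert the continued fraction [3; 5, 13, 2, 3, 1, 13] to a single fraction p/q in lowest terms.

Using pₖ = aₖpₖ₋₁ + pₖ₋₂ and qₖ = aₖqₖ₋₁ + qₖ₋₂:
  k=0: a=3, p=3, q=1
  k=1: a=5, p=16, q=5
  k=2: a=13, p=211, q=66
  k=3: a=2, p=438, q=137
  k=4: a=3, p=1525, q=477
  k=5: a=1, p=1963, q=614
  k=6: a=13, p=27044, q=8459

27044/8459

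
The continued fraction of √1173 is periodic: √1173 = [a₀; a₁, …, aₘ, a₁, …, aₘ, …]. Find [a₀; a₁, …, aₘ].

[34; 4, 68]

a₀ = ⌊√1173⌋ = 34.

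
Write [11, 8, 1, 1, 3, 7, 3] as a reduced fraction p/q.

Fold from the inside: start with 3/1.
  7 + 1/3 = 22/3
  3 + 3/22 = 69/22
  1 + 22/69 = 91/69
  1 + 69/91 = 160/91
  8 + 91/160 = 1371/160
  11 + 160/1371 = 15241/1371

15241/1371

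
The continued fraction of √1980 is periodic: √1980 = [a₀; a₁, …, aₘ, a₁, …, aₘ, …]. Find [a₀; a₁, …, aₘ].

a₀ = ⌊√1980⌋ = 44.
With m₀=0, d₀=1 and mₖ₊₁ = dₖaₖ − mₖ, dₖ₊₁ = (n − mₖ₊₁²)/dₖ, aₖ₊₁ = ⌊(a₀+mₖ₊₁)/dₖ₊₁⌋:
  k=1: m=44, d=44, a=2
  k=2: m=44, d=1, a=88
d=1 and a=2a₀=88 at k=2, so the next step gives (m, d) = (44, 44) again — its k=1 value — and the period has length 2.

[44; 2, 88]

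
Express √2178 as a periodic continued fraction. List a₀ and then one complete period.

[46; 1, 2, 46, 2, 1, 92]

a₀ = ⌊√2178⌋ = 46.
With m₀=0, d₀=1 and mₖ₊₁ = dₖaₖ − mₖ, dₖ₊₁ = (n − mₖ₊₁²)/dₖ, aₖ₊₁ = ⌊(a₀+mₖ₊₁)/dₖ₊₁⌋:
  k=1: m=46, d=62, a=1
  k=2: m=16, d=31, a=2
  k=3: m=46, d=2, a=46
  k=4: m=46, d=31, a=2
  k=5: m=16, d=62, a=1
  k=6: m=46, d=1, a=92
d=1 and a=2a₀=92 at k=6, so the next step gives (m, d) = (46, 62) again — its k=1 value — and the period has length 6.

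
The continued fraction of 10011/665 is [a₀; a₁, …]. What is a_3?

8

10011 = 15·665 + 36   →  a_0 = 15
665 = 18·36 + 17   →  a_1 = 18
36 = 2·17 + 2   →  a_2 = 2
17 = 8·2 + 1   →  a_3 = 8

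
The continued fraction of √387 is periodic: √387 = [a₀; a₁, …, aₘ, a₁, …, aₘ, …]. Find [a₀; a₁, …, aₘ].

[19; 1, 2, 19, 2, 1, 38]

a₀ = ⌊√387⌋ = 19.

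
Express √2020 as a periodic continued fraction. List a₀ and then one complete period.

[44; 1, 16, 1, 88]

a₀ = ⌊√2020⌋ = 44.
With m₀=0, d₀=1 and mₖ₊₁ = dₖaₖ − mₖ, dₖ₊₁ = (n − mₖ₊₁²)/dₖ, aₖ₊₁ = ⌊(a₀+mₖ₊₁)/dₖ₊₁⌋:
  k=1: m=44, d=84, a=1
  k=2: m=40, d=5, a=16
  k=3: m=40, d=84, a=1
  k=4: m=44, d=1, a=88
d=1 and a=2a₀=88 at k=4, so the next step gives (m, d) = (44, 84) again — its k=1 value — and the period has length 4.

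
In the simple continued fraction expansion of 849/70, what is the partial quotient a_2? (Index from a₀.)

849 = 12·70 + 9   →  a_0 = 12
70 = 7·9 + 7   →  a_1 = 7
9 = 1·7 + 2   →  a_2 = 1

1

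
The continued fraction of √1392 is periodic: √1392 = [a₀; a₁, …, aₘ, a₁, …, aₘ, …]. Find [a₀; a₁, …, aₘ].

a₀ = ⌊√1392⌋ = 37.
With m₀=0, d₀=1 and mₖ₊₁ = dₖaₖ − mₖ, dₖ₊₁ = (n − mₖ₊₁²)/dₖ, aₖ₊₁ = ⌊(a₀+mₖ₊₁)/dₖ₊₁⌋:
  k=1: m=37, d=23, a=3
  k=2: m=32, d=16, a=4
  k=3: m=32, d=23, a=3
  k=4: m=37, d=1, a=74
d=1 and a=2a₀=74 at k=4, so the next step gives (m, d) = (37, 23) again — its k=1 value — and the period has length 4.

[37; 3, 4, 3, 74]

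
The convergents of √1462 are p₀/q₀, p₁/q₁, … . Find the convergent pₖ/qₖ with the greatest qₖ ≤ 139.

2753/72

√1462 = [38; 4, 4, 4, 76, …] (period length 4).
Convergents:
  p_0/q_0 = 38/1
  p_1/q_1 = 153/4
  p_2/q_2 = 650/17
  p_3/q_3 = 2753/72
  p_4/q_4 = 209878/5489
q_3 = 72 ≤ 139 < 5489 = q_4, so the answer is 2753/72.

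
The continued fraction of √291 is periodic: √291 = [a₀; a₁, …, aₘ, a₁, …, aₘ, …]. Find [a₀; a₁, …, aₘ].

a₀ = ⌊√291⌋ = 17.

[17; 17, 34]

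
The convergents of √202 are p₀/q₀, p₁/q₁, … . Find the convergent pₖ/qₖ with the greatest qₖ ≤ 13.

71/5

√202 = [14; 4, 1, 2, 2, 1, 4, 28, …] (period length 7).
Convergents:
  p_0/q_0 = 14/1
  p_1/q_1 = 57/4
  p_2/q_2 = 71/5
  p_3/q_3 = 199/14
q_2 = 5 ≤ 13 < 14 = q_3, so the answer is 71/5.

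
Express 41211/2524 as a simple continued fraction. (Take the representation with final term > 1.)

41211 = 16×2524 + 827
2524 = 3×827 + 43
827 = 19×43 + 10
43 = 4×10 + 3
10 = 3×3 + 1
3 = 3×1 + 0  (stop)
So 41211/2524 = [16; 3, 19, 4, 3, 3].

[16; 3, 19, 4, 3, 3]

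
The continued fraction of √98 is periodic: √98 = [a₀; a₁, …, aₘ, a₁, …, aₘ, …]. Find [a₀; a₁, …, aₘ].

a₀ = ⌊√98⌋ = 9.

[9; 1, 8, 1, 18]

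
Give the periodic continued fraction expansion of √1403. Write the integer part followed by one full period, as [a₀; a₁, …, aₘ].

a₀ = ⌊√1403⌋ = 37.
With m₀=0, d₀=1 and mₖ₊₁ = dₖaₖ − mₖ, dₖ₊₁ = (n − mₖ₊₁²)/dₖ, aₖ₊₁ = ⌊(a₀+mₖ₊₁)/dₖ₊₁⌋:
  k=1: m=37, d=34, a=2
  k=2: m=31, d=13, a=5
  k=3: m=34, d=19, a=3
  k=4: m=23, d=46, a=1
  k=5: m=23, d=19, a=3
  k=6: m=34, d=13, a=5
  k=7: m=31, d=34, a=2
  k=8: m=37, d=1, a=74
d=1 and a=2a₀=74 at k=8, so the next step gives (m, d) = (37, 34) again — its k=1 value — and the period has length 8.

[37; 2, 5, 3, 1, 3, 5, 2, 74]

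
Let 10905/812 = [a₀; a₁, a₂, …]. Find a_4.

10905 = 13·812 + 349   →  a_0 = 13
812 = 2·349 + 114   →  a_1 = 2
349 = 3·114 + 7   →  a_2 = 3
114 = 16·7 + 2   →  a_3 = 16
7 = 3·2 + 1   →  a_4 = 3

3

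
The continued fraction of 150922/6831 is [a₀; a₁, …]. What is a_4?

150922 = 22·6831 + 640   →  a_0 = 22
6831 = 10·640 + 431   →  a_1 = 10
640 = 1·431 + 209   →  a_2 = 1
431 = 2·209 + 13   →  a_3 = 2
209 = 16·13 + 1   →  a_4 = 16

16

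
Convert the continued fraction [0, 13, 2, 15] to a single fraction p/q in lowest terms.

Using pₖ = aₖpₖ₋₁ + pₖ₋₂ and qₖ = aₖqₖ₋₁ + qₖ₋₂:
  k=0: a=0, p=0, q=1
  k=1: a=13, p=1, q=13
  k=2: a=2, p=2, q=27
  k=3: a=15, p=31, q=418

31/418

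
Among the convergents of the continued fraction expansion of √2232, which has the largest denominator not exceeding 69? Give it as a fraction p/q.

√2232 = [47; 4, 10, 4, 94, …] (period length 4).
Convergents:
  p_0/q_0 = 47/1
  p_1/q_1 = 189/4
  p_2/q_2 = 1937/41
  p_3/q_3 = 7937/168
q_2 = 41 ≤ 69 < 168 = q_3, so the answer is 1937/41.

1937/41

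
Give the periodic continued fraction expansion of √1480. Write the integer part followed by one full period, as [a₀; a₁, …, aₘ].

a₀ = ⌊√1480⌋ = 38.
With m₀=0, d₀=1 and mₖ₊₁ = dₖaₖ − mₖ, dₖ₊₁ = (n − mₖ₊₁²)/dₖ, aₖ₊₁ = ⌊(a₀+mₖ₊₁)/dₖ₊₁⌋:
  k=1: m=38, d=36, a=2
  k=2: m=34, d=9, a=8
  k=3: m=38, d=4, a=19
  k=4: m=38, d=9, a=8
  k=5: m=34, d=36, a=2
  k=6: m=38, d=1, a=76
d=1 and a=2a₀=76 at k=6, so the next step gives (m, d) = (38, 36) again — its k=1 value — and the period has length 6.

[38; 2, 8, 19, 8, 2, 76]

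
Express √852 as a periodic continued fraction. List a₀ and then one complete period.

a₀ = ⌊√852⌋ = 29.
With m₀=0, d₀=1 and mₖ₊₁ = dₖaₖ − mₖ, dₖ₊₁ = (n − mₖ₊₁²)/dₖ, aₖ₊₁ = ⌊(a₀+mₖ₊₁)/dₖ₊₁⌋:
  k=1: m=29, d=11, a=5
  k=2: m=26, d=16, a=3
  k=3: m=22, d=23, a=2
  k=4: m=24, d=12, a=4
  k=5: m=24, d=23, a=2
  k=6: m=22, d=16, a=3
  k=7: m=26, d=11, a=5
  k=8: m=29, d=1, a=58
d=1 and a=2a₀=58 at k=8, so the next step gives (m, d) = (29, 11) again — its k=1 value — and the period has length 8.

[29; 5, 3, 2, 4, 2, 3, 5, 58]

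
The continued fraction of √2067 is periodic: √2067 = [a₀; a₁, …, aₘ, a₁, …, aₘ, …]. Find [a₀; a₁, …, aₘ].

a₀ = ⌊√2067⌋ = 45.
With m₀=0, d₀=1 and mₖ₊₁ = dₖaₖ − mₖ, dₖ₊₁ = (n − mₖ₊₁²)/dₖ, aₖ₊₁ = ⌊(a₀+mₖ₊₁)/dₖ₊₁⌋:
  k=1: m=45, d=42, a=2
  k=2: m=39, d=13, a=6
  k=3: m=39, d=42, a=2
  k=4: m=45, d=1, a=90
d=1 and a=2a₀=90 at k=4, so the next step gives (m, d) = (45, 42) again — its k=1 value — and the period has length 4.

[45; 2, 6, 2, 90]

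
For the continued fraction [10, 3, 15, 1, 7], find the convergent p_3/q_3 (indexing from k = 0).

Using pₖ = aₖpₖ₋₁ + pₖ₋₂, qₖ = aₖqₖ₋₁ + qₖ₋₂ (with p₋₁=1, p₋₂=0, q₋₁=0, q₋₂=1):
  k=0: a=10, p=10, q=1
  k=1: a=3, p=31, q=3
  k=2: a=15, p=475, q=46
  k=3: a=1, p=506, q=49

506/49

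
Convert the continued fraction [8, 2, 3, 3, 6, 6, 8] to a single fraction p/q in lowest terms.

61479/7289

Using pₖ = aₖpₖ₋₁ + pₖ₋₂ and qₖ = aₖqₖ₋₁ + qₖ₋₂:
  k=0: a=8, p=8, q=1
  k=1: a=2, p=17, q=2
  k=2: a=3, p=59, q=7
  k=3: a=3, p=194, q=23
  k=4: a=6, p=1223, q=145
  k=5: a=6, p=7532, q=893
  k=6: a=8, p=61479, q=7289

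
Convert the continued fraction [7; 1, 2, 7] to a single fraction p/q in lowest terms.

169/22

Fold from the inside: start with 7/1.
  2 + 1/7 = 15/7
  1 + 7/15 = 22/15
  7 + 15/22 = 169/22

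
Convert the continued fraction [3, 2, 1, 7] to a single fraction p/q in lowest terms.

77/23

Fold from the inside: start with 7/1.
  1 + 1/7 = 8/7
  2 + 7/8 = 23/8
  3 + 8/23 = 77/23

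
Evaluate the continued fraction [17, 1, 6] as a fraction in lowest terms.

Using pₖ = aₖpₖ₋₁ + pₖ₋₂ and qₖ = aₖqₖ₋₁ + qₖ₋₂:
  k=0: a=17, p=17, q=1
  k=1: a=1, p=18, q=1
  k=2: a=6, p=125, q=7

125/7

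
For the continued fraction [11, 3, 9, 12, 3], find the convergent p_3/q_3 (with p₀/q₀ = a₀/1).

3838/339

Using pₖ = aₖpₖ₋₁ + pₖ₋₂, qₖ = aₖqₖ₋₁ + qₖ₋₂ (with p₋₁=1, p₋₂=0, q₋₁=0, q₋₂=1):
  k=0: a=11, p=11, q=1
  k=1: a=3, p=34, q=3
  k=2: a=9, p=317, q=28
  k=3: a=12, p=3838, q=339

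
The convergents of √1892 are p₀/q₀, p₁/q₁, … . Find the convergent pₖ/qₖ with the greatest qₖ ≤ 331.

7525/173

√1892 = [43; 2, 86, …] (period length 2).
Convergents:
  p_0/q_0 = 43/1
  p_1/q_1 = 87/2
  p_2/q_2 = 7525/173
  p_3/q_3 = 15137/348
q_2 = 173 ≤ 331 < 348 = q_3, so the answer is 7525/173.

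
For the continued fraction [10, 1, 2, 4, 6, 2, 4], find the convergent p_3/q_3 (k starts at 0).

139/13

Using pₖ = aₖpₖ₋₁ + pₖ₋₂, qₖ = aₖqₖ₋₁ + qₖ₋₂ (with p₋₁=1, p₋₂=0, q₋₁=0, q₋₂=1):
  k=0: a=10, p=10, q=1
  k=1: a=1, p=11, q=1
  k=2: a=2, p=32, q=3
  k=3: a=4, p=139, q=13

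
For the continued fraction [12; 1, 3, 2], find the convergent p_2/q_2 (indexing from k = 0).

51/4

Using pₖ = aₖpₖ₋₁ + pₖ₋₂, qₖ = aₖqₖ₋₁ + qₖ₋₂ (with p₋₁=1, p₋₂=0, q₋₁=0, q₋₂=1):
  k=0: a=12, p=12, q=1
  k=1: a=1, p=13, q=1
  k=2: a=3, p=51, q=4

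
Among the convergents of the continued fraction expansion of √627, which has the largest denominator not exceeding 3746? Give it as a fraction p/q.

√627 = [25; 25, 50, …] (period length 2).
Convergents:
  p_0/q_0 = 25/1
  p_1/q_1 = 626/25
  p_2/q_2 = 31325/1251
  p_3/q_3 = 783751/31300
q_2 = 1251 ≤ 3746 < 31300 = q_3, so the answer is 31325/1251.

31325/1251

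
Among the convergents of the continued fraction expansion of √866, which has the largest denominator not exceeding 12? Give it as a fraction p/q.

√866 = [29; 2, 2, 1, 28, 1, 2, 2, 58, …] (period length 8).
Convergents:
  p_0/q_0 = 29/1
  p_1/q_1 = 59/2
  p_2/q_2 = 147/5
  p_3/q_3 = 206/7
  p_4/q_4 = 5915/201
q_3 = 7 ≤ 12 < 201 = q_4, so the answer is 206/7.

206/7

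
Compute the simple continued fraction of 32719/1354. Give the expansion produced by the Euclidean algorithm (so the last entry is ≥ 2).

32719 = 24*1354 + 223
1354 = 6*223 + 16
223 = 13*16 + 15
16 = 1*15 + 1
15 = 15*1 + 0  (stop)
So 32719/1354 = [24; 6, 13, 1, 15].

[24; 6, 13, 1, 15]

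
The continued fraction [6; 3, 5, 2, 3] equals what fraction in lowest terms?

Using pₖ = aₖpₖ₋₁ + pₖ₋₂ and qₖ = aₖqₖ₋₁ + qₖ₋₂:
  k=0: a=6, p=6, q=1
  k=1: a=3, p=19, q=3
  k=2: a=5, p=101, q=16
  k=3: a=2, p=221, q=35
  k=4: a=3, p=764, q=121

764/121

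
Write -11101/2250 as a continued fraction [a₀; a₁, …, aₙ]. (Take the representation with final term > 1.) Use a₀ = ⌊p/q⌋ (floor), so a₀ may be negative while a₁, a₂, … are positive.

[-5; 15, 9, 1, 14]

-11101 = -5×2250 + 149
2250 = 15×149 + 15
149 = 9×15 + 14
15 = 1×14 + 1
14 = 14×1 + 0  (stop)
So -11101/2250 = [-5; 15, 9, 1, 14].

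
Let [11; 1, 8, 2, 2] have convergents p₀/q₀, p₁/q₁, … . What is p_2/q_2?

Using pₖ = aₖpₖ₋₁ + pₖ₋₂, qₖ = aₖqₖ₋₁ + qₖ₋₂ (with p₋₁=1, p₋₂=0, q₋₁=0, q₋₂=1):
  k=0: a=11, p=11, q=1
  k=1: a=1, p=12, q=1
  k=2: a=8, p=107, q=9

107/9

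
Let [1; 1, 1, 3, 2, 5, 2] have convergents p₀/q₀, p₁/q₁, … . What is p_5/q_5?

Using pₖ = aₖpₖ₋₁ + pₖ₋₂, qₖ = aₖqₖ₋₁ + qₖ₋₂ (with p₋₁=1, p₋₂=0, q₋₁=0, q₋₂=1):
  k=0: a=1, p=1, q=1
  k=1: a=1, p=2, q=1
  k=2: a=1, p=3, q=2
  k=3: a=3, p=11, q=7
  k=4: a=2, p=25, q=16
  k=5: a=5, p=136, q=87

136/87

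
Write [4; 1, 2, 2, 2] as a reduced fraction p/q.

Fold from the inside: start with 2/1.
  2 + 1/2 = 5/2
  2 + 2/5 = 12/5
  1 + 5/12 = 17/12
  4 + 12/17 = 80/17

80/17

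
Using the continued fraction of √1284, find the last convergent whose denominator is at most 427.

√1284 = [35; 1, 4, 1, 70, …] (period length 4).
Convergents:
  p_0/q_0 = 35/1
  p_1/q_1 = 36/1
  p_2/q_2 = 179/5
  p_3/q_3 = 215/6
  p_4/q_4 = 15229/425
  p_5/q_5 = 15444/431
q_4 = 425 ≤ 427 < 431 = q_5, so the answer is 15229/425.

15229/425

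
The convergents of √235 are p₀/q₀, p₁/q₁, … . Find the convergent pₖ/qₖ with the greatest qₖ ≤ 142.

√235 = [15; 3, 30, …] (period length 2).
Convergents:
  p_0/q_0 = 15/1
  p_1/q_1 = 46/3
  p_2/q_2 = 1395/91
  p_3/q_3 = 4231/276
q_2 = 91 ≤ 142 < 276 = q_3, so the answer is 1395/91.

1395/91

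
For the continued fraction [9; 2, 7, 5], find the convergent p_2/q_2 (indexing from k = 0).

142/15

Using pₖ = aₖpₖ₋₁ + pₖ₋₂, qₖ = aₖqₖ₋₁ + qₖ₋₂ (with p₋₁=1, p₋₂=0, q₋₁=0, q₋₂=1):
  k=0: a=9, p=9, q=1
  k=1: a=2, p=19, q=2
  k=2: a=7, p=142, q=15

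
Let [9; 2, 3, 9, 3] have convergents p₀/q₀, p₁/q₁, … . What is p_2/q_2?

Using pₖ = aₖpₖ₋₁ + pₖ₋₂, qₖ = aₖqₖ₋₁ + qₖ₋₂ (with p₋₁=1, p₋₂=0, q₋₁=0, q₋₂=1):
  k=0: a=9, p=9, q=1
  k=1: a=2, p=19, q=2
  k=2: a=3, p=66, q=7

66/7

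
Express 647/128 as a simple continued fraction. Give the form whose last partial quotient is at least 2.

[5; 18, 3, 2]

647 = 5·128 + 7
128 = 18·7 + 2
7 = 3·2 + 1
2 = 2·1 + 0  (stop)
So 647/128 = [5; 18, 3, 2].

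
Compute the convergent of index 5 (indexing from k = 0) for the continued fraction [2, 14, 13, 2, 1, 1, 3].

Using pₖ = aₖpₖ₋₁ + pₖ₋₂, qₖ = aₖqₖ₋₁ + qₖ₋₂ (with p₋₁=1, p₋₂=0, q₋₁=0, q₋₂=1):
  k=0: a=2, p=2, q=1
  k=1: a=14, p=29, q=14
  k=2: a=13, p=379, q=183
  k=3: a=2, p=787, q=380
  k=4: a=1, p=1166, q=563
  k=5: a=1, p=1953, q=943

1953/943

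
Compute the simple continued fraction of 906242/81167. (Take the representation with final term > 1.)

906242 = 11*81167 + 13405
81167 = 6*13405 + 737
13405 = 18*737 + 139
737 = 5*139 + 42
139 = 3*42 + 13
42 = 3*13 + 3
13 = 4*3 + 1
3 = 3*1 + 0  (stop)
So 906242/81167 = [11; 6, 18, 5, 3, 3, 4, 3].

[11; 6, 18, 5, 3, 3, 4, 3]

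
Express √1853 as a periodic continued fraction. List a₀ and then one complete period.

[43; 21, 1, 1, 21, 86]

a₀ = ⌊√1853⌋ = 43.
With m₀=0, d₀=1 and mₖ₊₁ = dₖaₖ − mₖ, dₖ₊₁ = (n − mₖ₊₁²)/dₖ, aₖ₊₁ = ⌊(a₀+mₖ₊₁)/dₖ₊₁⌋:
  k=1: m=43, d=4, a=21
  k=2: m=41, d=43, a=1
  k=3: m=2, d=43, a=1
  k=4: m=41, d=4, a=21
  k=5: m=43, d=1, a=86
d=1 and a=2a₀=86 at k=5, so the next step gives (m, d) = (43, 4) again — its k=1 value — and the period has length 5.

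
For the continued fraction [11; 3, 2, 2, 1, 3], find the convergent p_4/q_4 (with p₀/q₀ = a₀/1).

Using pₖ = aₖpₖ₋₁ + pₖ₋₂, qₖ = aₖqₖ₋₁ + qₖ₋₂ (with p₋₁=1, p₋₂=0, q₋₁=0, q₋₂=1):
  k=0: a=11, p=11, q=1
  k=1: a=3, p=34, q=3
  k=2: a=2, p=79, q=7
  k=3: a=2, p=192, q=17
  k=4: a=1, p=271, q=24

271/24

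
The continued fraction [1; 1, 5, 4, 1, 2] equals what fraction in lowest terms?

Using pₖ = aₖpₖ₋₁ + pₖ₋₂ and qₖ = aₖqₖ₋₁ + qₖ₋₂:
  k=0: a=1, p=1, q=1
  k=1: a=1, p=2, q=1
  k=2: a=5, p=11, q=6
  k=3: a=4, p=46, q=25
  k=4: a=1, p=57, q=31
  k=5: a=2, p=160, q=87

160/87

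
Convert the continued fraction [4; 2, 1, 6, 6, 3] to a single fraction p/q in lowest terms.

Using pₖ = aₖpₖ₋₁ + pₖ₋₂ and qₖ = aₖqₖ₋₁ + qₖ₋₂:
  k=0: a=4, p=4, q=1
  k=1: a=2, p=9, q=2
  k=2: a=1, p=13, q=3
  k=3: a=6, p=87, q=20
  k=4: a=6, p=535, q=123
  k=5: a=3, p=1692, q=389

1692/389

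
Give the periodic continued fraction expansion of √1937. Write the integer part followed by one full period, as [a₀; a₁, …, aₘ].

a₀ = ⌊√1937⌋ = 44.

[44; 88]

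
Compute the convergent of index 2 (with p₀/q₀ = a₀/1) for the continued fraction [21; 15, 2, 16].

653/31

Using pₖ = aₖpₖ₋₁ + pₖ₋₂, qₖ = aₖqₖ₋₁ + qₖ₋₂ (with p₋₁=1, p₋₂=0, q₋₁=0, q₋₂=1):
  k=0: a=21, p=21, q=1
  k=1: a=15, p=316, q=15
  k=2: a=2, p=653, q=31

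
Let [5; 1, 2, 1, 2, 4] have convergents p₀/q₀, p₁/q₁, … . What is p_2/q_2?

17/3

Using pₖ = aₖpₖ₋₁ + pₖ₋₂, qₖ = aₖqₖ₋₁ + qₖ₋₂ (with p₋₁=1, p₋₂=0, q₋₁=0, q₋₂=1):
  k=0: a=5, p=5, q=1
  k=1: a=1, p=6, q=1
  k=2: a=2, p=17, q=3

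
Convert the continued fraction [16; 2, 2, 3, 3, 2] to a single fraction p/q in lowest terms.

Using pₖ = aₖpₖ₋₁ + pₖ₋₂ and qₖ = aₖqₖ₋₁ + qₖ₋₂:
  k=0: a=16, p=16, q=1
  k=1: a=2, p=33, q=2
  k=2: a=2, p=82, q=5
  k=3: a=3, p=279, q=17
  k=4: a=3, p=919, q=56
  k=5: a=2, p=2117, q=129

2117/129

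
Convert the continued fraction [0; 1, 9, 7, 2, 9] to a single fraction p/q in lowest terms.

Fold from the inside: start with 9/1.
  2 + 1/9 = 19/9
  7 + 9/19 = 142/19
  9 + 19/142 = 1297/142
  1 + 142/1297 = 1439/1297
  0 + 1297/1439 = 1297/1439

1297/1439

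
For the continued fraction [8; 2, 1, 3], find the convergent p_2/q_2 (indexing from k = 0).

25/3

Using pₖ = aₖpₖ₋₁ + pₖ₋₂, qₖ = aₖqₖ₋₁ + qₖ₋₂ (with p₋₁=1, p₋₂=0, q₋₁=0, q₋₂=1):
  k=0: a=8, p=8, q=1
  k=1: a=2, p=17, q=2
  k=2: a=1, p=25, q=3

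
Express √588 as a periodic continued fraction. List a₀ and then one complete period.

[24; 4, 48]

a₀ = ⌊√588⌋ = 24.
With m₀=0, d₀=1 and mₖ₊₁ = dₖaₖ − mₖ, dₖ₊₁ = (n − mₖ₊₁²)/dₖ, aₖ₊₁ = ⌊(a₀+mₖ₊₁)/dₖ₊₁⌋:
  k=1: m=24, d=12, a=4
  k=2: m=24, d=1, a=48
d=1 and a=2a₀=48 at k=2, so the next step gives (m, d) = (24, 12) again — its k=1 value — and the period has length 2.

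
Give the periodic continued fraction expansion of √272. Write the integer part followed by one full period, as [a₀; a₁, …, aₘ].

[16; 2, 32]

a₀ = ⌊√272⌋ = 16.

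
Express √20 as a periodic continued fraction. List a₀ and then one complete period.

a₀ = ⌊√20⌋ = 4.

[4; 2, 8]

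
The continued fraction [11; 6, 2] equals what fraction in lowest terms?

Using pₖ = aₖpₖ₋₁ + pₖ₋₂ and qₖ = aₖqₖ₋₁ + qₖ₋₂:
  k=0: a=11, p=11, q=1
  k=1: a=6, p=67, q=6
  k=2: a=2, p=145, q=13

145/13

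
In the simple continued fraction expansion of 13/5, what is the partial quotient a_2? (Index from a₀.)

1

13 = 2·5 + 3   →  a_0 = 2
5 = 1·3 + 2   →  a_1 = 1
3 = 1·2 + 1   →  a_2 = 1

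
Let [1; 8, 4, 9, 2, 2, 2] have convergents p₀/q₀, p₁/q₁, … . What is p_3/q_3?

Using pₖ = aₖpₖ₋₁ + pₖ₋₂, qₖ = aₖqₖ₋₁ + qₖ₋₂ (with p₋₁=1, p₋₂=0, q₋₁=0, q₋₂=1):
  k=0: a=1, p=1, q=1
  k=1: a=8, p=9, q=8
  k=2: a=4, p=37, q=33
  k=3: a=9, p=342, q=305

342/305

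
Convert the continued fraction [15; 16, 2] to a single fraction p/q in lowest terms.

Fold from the inside: start with 2/1.
  16 + 1/2 = 33/2
  15 + 2/33 = 497/33

497/33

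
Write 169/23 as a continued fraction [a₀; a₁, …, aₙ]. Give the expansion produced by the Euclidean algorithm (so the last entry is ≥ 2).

[7; 2, 1, 7]

169 = 7·23 + 8
23 = 2·8 + 7
8 = 1·7 + 1
7 = 7·1 + 0  (stop)
So 169/23 = [7; 2, 1, 7].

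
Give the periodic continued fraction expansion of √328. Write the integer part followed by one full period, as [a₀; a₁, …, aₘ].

a₀ = ⌊√328⌋ = 18.
With m₀=0, d₀=1 and mₖ₊₁ = dₖaₖ − mₖ, dₖ₊₁ = (n − mₖ₊₁²)/dₖ, aₖ₊₁ = ⌊(a₀+mₖ₊₁)/dₖ₊₁⌋:
  k=1: m=18, d=4, a=9
  k=2: m=18, d=1, a=36
d=1 and a=2a₀=36 at k=2, so the next step gives (m, d) = (18, 4) again — its k=1 value — and the period has length 2.

[18; 9, 36]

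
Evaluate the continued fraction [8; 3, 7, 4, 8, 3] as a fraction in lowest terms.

Using pₖ = aₖpₖ₋₁ + pₖ₋₂ and qₖ = aₖqₖ₋₁ + qₖ₋₂:
  k=0: a=8, p=8, q=1
  k=1: a=3, p=25, q=3
  k=2: a=7, p=183, q=22
  k=3: a=4, p=757, q=91
  k=4: a=8, p=6239, q=750
  k=5: a=3, p=19474, q=2341

19474/2341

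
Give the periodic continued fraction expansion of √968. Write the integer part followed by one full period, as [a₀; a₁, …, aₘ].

[31; 8, 1, 6, 1, 8, 62]

a₀ = ⌊√968⌋ = 31.
With m₀=0, d₀=1 and mₖ₊₁ = dₖaₖ − mₖ, dₖ₊₁ = (n − mₖ₊₁²)/dₖ, aₖ₊₁ = ⌊(a₀+mₖ₊₁)/dₖ₊₁⌋:
  k=1: m=31, d=7, a=8
  k=2: m=25, d=49, a=1
  k=3: m=24, d=8, a=6
  k=4: m=24, d=49, a=1
  k=5: m=25, d=7, a=8
  k=6: m=31, d=1, a=62
d=1 and a=2a₀=62 at k=6, so the next step gives (m, d) = (31, 7) again — its k=1 value — and the period has length 6.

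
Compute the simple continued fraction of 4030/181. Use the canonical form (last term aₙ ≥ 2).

[22; 3, 1, 3, 2, 1, 3]

4030 = 22×181 + 48
181 = 3×48 + 37
48 = 1×37 + 11
37 = 3×11 + 4
11 = 2×4 + 3
4 = 1×3 + 1
3 = 3×1 + 0  (stop)
So 4030/181 = [22; 3, 1, 3, 2, 1, 3].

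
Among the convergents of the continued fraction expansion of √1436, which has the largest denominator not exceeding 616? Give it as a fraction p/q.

√1436 = [37; 1, 8, 2, 18, 2, 8, 1, 74, …] (period length 8).
Convergents:
  p_0/q_0 = 37/1
  p_1/q_1 = 38/1
  p_2/q_2 = 341/9
  p_3/q_3 = 720/19
  p_4/q_4 = 13301/351
  p_5/q_5 = 27322/721
q_4 = 351 ≤ 616 < 721 = q_5, so the answer is 13301/351.

13301/351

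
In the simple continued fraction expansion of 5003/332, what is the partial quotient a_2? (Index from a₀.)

2

5003 = 15·332 + 23   →  a_0 = 15
332 = 14·23 + 10   →  a_1 = 14
23 = 2·10 + 3   →  a_2 = 2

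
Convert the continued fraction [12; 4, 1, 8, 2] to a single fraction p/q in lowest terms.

Fold from the inside: start with 2/1.
  8 + 1/2 = 17/2
  1 + 2/17 = 19/17
  4 + 17/19 = 93/19
  12 + 19/93 = 1135/93

1135/93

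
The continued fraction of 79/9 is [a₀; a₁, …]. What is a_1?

79 = 8·9 + 7   →  a_0 = 8
9 = 1·7 + 2   →  a_1 = 1

1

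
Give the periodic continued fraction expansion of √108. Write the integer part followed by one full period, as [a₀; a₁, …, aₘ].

[10; 2, 1, 1, 4, 1, 1, 2, 20]

a₀ = ⌊√108⌋ = 10.
With m₀=0, d₀=1 and mₖ₊₁ = dₖaₖ − mₖ, dₖ₊₁ = (n − mₖ₊₁²)/dₖ, aₖ₊₁ = ⌊(a₀+mₖ₊₁)/dₖ₊₁⌋:
  k=1: m=10, d=8, a=2
  k=2: m=6, d=9, a=1
  k=3: m=3, d=11, a=1
  k=4: m=8, d=4, a=4
  k=5: m=8, d=11, a=1
  k=6: m=3, d=9, a=1
  k=7: m=6, d=8, a=2
  k=8: m=10, d=1, a=20
d=1 and a=2a₀=20 at k=8, so the next step gives (m, d) = (10, 8) again — its k=1 value — and the period has length 8.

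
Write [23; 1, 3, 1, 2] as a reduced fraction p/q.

333/14

Using pₖ = aₖpₖ₋₁ + pₖ₋₂ and qₖ = aₖqₖ₋₁ + qₖ₋₂:
  k=0: a=23, p=23, q=1
  k=1: a=1, p=24, q=1
  k=2: a=3, p=95, q=4
  k=3: a=1, p=119, q=5
  k=4: a=2, p=333, q=14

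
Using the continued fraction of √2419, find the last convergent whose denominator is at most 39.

541/11

√2419 = [49; 5, 2, 5, 98, …] (period length 4).
Convergents:
  p_0/q_0 = 49/1
  p_1/q_1 = 246/5
  p_2/q_2 = 541/11
  p_3/q_3 = 2951/60
q_2 = 11 ≤ 39 < 60 = q_3, so the answer is 541/11.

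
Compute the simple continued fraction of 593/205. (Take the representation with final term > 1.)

[2; 1, 8, 3, 7]

593 = 2·205 + 183
205 = 1·183 + 22
183 = 8·22 + 7
22 = 3·7 + 1
7 = 7·1 + 0  (stop)
So 593/205 = [2; 1, 8, 3, 7].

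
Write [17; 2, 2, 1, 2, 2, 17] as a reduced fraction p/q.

Fold from the inside: start with 17/1.
  2 + 1/17 = 35/17
  2 + 17/35 = 87/35
  1 + 35/87 = 122/87
  2 + 87/122 = 331/122
  2 + 122/331 = 784/331
  17 + 331/784 = 13659/784

13659/784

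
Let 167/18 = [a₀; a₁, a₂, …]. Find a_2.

1

167 = 9·18 + 5   →  a_0 = 9
18 = 3·5 + 3   →  a_1 = 3
5 = 1·3 + 2   →  a_2 = 1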